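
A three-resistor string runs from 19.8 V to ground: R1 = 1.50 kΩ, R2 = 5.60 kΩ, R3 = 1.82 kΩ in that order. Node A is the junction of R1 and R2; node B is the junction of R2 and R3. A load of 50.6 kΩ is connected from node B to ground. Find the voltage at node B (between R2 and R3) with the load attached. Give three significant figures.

V ≈ 3.93 V

At node B, R3 is in parallel with the load: R3‖R_L = 1.757 kΩ.
Below node A the resistance is R2 + (R3‖R_L) = 7.357 kΩ, so V_A = 19.8 × 7.357/8.857 = 16.45 V.
Then V_B = V_A × (R3‖R_L)/(R2 + R3‖R_L) = 16.45 × 1.757/7.357 = 3.93 V.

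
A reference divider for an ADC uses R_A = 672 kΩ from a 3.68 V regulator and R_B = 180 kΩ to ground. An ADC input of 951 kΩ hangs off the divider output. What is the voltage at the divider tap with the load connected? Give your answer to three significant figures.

The load sits in parallel with R_B: R_B‖R_L = (180 × 951) / (180 + 951) = 151.4 kΩ.
V_out = 3.68 × 151.4 / (672 + 151.4) = 3.68 × 151.4/823.4 = 0.676 V.

V_out ≈ 0.676 V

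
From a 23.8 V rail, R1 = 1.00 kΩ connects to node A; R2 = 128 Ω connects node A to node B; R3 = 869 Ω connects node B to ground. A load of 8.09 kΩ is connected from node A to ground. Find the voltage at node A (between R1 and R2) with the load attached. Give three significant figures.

Below node A the series string R2+R3 = 997.0 Ω sits in parallel with the 8090 Ω load: 887.6 Ω.
V_A = 23.8 × 887.6/(1000 + 887.6) = 11.2 V.

V ≈ 11.2 V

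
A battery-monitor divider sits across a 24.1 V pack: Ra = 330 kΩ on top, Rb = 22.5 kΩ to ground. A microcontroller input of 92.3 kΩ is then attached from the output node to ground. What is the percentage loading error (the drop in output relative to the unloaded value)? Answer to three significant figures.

Unloaded V = 24.1 × 22.5/352.5 = 1.538 V.
Loaded: Rb‖R_L = 18.09 kΩ, giving V = 24.1 × 18.09/348.1 = 1.252 V.
Drop = (1.538 − 1.252) / 1.538 = 18.6 %.

18.6 %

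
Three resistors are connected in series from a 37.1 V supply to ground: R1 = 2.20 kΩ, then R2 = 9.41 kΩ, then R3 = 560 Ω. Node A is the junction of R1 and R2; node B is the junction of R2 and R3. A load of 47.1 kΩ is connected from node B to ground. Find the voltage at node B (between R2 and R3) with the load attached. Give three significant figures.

V ≈ 1.69 V

At node B, R3 is in parallel with the load: R3‖R_L = 553.4 Ω.
Below node A the resistance is R2 + (R3‖R_L) = 9963 Ω, so V_A = 37.1 × 9963/12160 = 30.39 V.
Then V_B = V_A × (R3‖R_L)/(R2 + R3‖R_L) = 30.39 × 553.4/9963 = 1.69 V.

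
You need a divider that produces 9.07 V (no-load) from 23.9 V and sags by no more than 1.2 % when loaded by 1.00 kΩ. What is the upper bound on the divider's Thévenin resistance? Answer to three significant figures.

R_th ≤ 12.1 Ω

Loading drop = R_th/(R_th + R_L) ≤ 0.0120, so R_th ≤ R_L · ε/(1−ε) = 1.00 kΩ × 0.0120/0.9880 = 12.1 Ω.
(Any R1, R2 with R2/(R1+R2) = 0.379 and R1‖R2 ≤ 12.1 Ω will meet the spec.)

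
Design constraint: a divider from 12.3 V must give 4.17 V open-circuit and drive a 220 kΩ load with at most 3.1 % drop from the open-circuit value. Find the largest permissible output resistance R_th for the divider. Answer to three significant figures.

R_th ≤ 7.04 kΩ

Loading drop = R_th/(R_th + R_L) ≤ 0.0310, so R_th ≤ R_L · ε/(1−ε) = 220 kΩ × 0.0310/0.9690 = 7.04 kΩ.
(Any R1, R2 with R2/(R1+R2) = 0.339 and R1‖R2 ≤ 7.04 kΩ will meet the spec.)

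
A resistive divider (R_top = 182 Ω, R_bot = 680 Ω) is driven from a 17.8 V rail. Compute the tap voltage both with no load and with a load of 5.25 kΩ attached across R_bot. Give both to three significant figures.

Open-circuit: V = 17.8 × 680/(182 + 680) = 14.0 V.
With the load, R_bot becomes R_bot‖R_L = 602.0 Ω, so V = 17.8 × 602.0/784.0 = 13.7 V.

Unloaded: 14.0 V; loaded: 13.7 V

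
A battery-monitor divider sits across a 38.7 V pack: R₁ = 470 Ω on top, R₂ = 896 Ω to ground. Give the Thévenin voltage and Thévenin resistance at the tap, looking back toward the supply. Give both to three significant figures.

V_th = 25.4 V, R_th = 308 Ω

V_th is the open-circuit tap voltage: 38.7 × 896/(470 + 896) = 25.4 V.
With the supply zeroed, R₁ and R₂ appear in parallel from the tap: R_th = R₁‖R₂ = (470 × 896)/1366 = 308 Ω.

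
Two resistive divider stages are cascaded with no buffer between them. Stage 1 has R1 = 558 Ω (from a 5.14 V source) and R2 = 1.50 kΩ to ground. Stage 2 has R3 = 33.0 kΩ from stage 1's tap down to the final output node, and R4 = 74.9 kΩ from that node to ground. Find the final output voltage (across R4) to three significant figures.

Stage 2 presents R3+R4 = 107900 Ω as a load on stage 1's tap.
Stage 1's lower leg becomes R2‖(R3+R4) = 1479 Ω, so V_mid = 5.14 × 1479/2037 = 3.732 V.
Stage 2 is itself unloaded: V_out = V_mid × R4/(R3+R4) = 3.732 × 74900/107900 = 2.59 V.

V_out ≈ 2.59 V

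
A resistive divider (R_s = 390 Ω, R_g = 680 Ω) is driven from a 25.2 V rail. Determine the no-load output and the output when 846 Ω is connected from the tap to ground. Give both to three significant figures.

Open-circuit: V = 25.2 × 680/(390 + 680) = 16.0 V.
With the load, R_g becomes R_g‖R_L = 377.0 Ω, so V = 25.2 × 377.0/767.0 = 12.4 V.

Unloaded: 16.0 V; loaded: 12.4 V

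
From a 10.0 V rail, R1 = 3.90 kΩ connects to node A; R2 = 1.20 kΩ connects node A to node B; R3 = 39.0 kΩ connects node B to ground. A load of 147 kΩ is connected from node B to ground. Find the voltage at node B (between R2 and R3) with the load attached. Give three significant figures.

V ≈ 8.58 V

At node B, R3 is in parallel with the load: R3‖R_L = 30.82 kΩ.
Below node A the resistance is R2 + (R3‖R_L) = 32.02 kΩ, so V_A = 10.0 × 32.02/35.92 = 8.914 V.
Then V_B = V_A × (R3‖R_L)/(R2 + R3‖R_L) = 8.914 × 30.82/32.02 = 8.58 V.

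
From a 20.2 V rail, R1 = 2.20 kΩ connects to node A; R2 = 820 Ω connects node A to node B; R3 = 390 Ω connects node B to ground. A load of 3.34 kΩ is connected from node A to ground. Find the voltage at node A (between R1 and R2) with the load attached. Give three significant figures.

Below node A the series string R2+R3 = 1210 Ω sits in parallel with the 3340 Ω load: 888.2 Ω.
V_A = 20.2 × 888.2/(2200 + 888.2) = 5.81 V.

V ≈ 5.81 V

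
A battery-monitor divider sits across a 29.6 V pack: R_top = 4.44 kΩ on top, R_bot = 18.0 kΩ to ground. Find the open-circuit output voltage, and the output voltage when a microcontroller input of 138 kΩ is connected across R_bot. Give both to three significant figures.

Unloaded: 23.7 V; loaded: 23.1 V

Open-circuit: V = 29.6 × 18.0/(4.44 + 18.0) = 23.7 V.
With the load, R_bot becomes R_bot‖R_L = 15.92 kΩ, so V = 29.6 × 15.92/20.36 = 23.1 V.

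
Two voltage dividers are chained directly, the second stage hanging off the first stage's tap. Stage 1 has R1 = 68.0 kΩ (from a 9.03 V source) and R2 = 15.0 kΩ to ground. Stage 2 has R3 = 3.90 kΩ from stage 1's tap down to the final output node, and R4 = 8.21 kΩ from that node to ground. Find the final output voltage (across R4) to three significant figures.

V_out ≈ 0.549 V

Stage 2 presents R3+R4 = 12.11 kΩ as a load on stage 1's tap.
Stage 1's lower leg becomes R2‖(R3+R4) = 6.700 kΩ, so V_mid = 9.03 × 6.700/74.70 = 0.8100 V.
Stage 2 is itself unloaded: V_out = V_mid × R4/(R3+R4) = 0.8100 × 8.21/12.11 = 0.549 V.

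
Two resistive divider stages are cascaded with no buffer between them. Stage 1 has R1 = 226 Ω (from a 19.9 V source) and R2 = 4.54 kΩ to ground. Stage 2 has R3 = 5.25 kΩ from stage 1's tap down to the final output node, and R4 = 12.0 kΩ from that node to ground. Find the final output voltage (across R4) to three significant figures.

Stage 2 presents R3+R4 = 17250 Ω as a load on stage 1's tap.
Stage 1's lower leg becomes R2‖(R3+R4) = 3594 Ω, so V_mid = 19.9 × 3594/3820 = 18.72 V.
Stage 2 is itself unloaded: V_out = V_mid × R4/(R3+R4) = 18.72 × 12000/17250 = 13.0 V.

V_out ≈ 13.0 V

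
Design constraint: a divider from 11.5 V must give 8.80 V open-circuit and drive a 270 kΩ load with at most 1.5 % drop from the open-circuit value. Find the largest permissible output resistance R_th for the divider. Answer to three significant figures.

Loading drop = R_th/(R_th + R_L) ≤ 0.0150, so R_th ≤ R_L · ε/(1−ε) = 270 kΩ × 0.0150/0.9850 = 4.11 kΩ.
(Any R1, R2 with R2/(R1+R2) = 0.765 and R1‖R2 ≤ 4.11 kΩ will meet the spec.)

R_th ≤ 4.11 kΩ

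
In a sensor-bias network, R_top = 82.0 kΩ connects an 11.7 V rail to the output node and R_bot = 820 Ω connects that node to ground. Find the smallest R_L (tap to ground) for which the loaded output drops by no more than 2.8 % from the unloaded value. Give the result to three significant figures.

Output resistance R_th = R_top‖R_bot = (82000 × 820)/82820 = 811.9 Ω.
The fractional drop is R_th/(R_th + R_L); requiring this ≤ 0.0280 gives R_L ≥ R_th(1/0.0280 − 1) = 811.9 × 34.71 = 28.2 kΩ.

R_L(min) ≈ 28.2 kΩ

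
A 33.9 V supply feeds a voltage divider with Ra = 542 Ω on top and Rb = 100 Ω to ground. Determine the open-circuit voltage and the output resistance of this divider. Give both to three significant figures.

V_th is the open-circuit tap voltage: 33.9 × 100/(542 + 100) = 5.28 V.
With the supply zeroed, Ra and Rb appear in parallel from the tap: R_th = Ra‖Rb = (542 × 100)/642.0 = 84.4 Ω.

V_th = 5.28 V, R_th = 84.4 Ω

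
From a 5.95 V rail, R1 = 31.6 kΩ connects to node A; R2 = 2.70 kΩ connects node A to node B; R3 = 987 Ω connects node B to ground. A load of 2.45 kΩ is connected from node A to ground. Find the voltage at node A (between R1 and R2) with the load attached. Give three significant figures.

Below node A the series string R2+R3 = 3687 Ω sits in parallel with the 2450 Ω load: 1472 Ω.
V_A = 5.95 × 1472/(31600 + 1472) = 0.265 V.

V ≈ 0.265 V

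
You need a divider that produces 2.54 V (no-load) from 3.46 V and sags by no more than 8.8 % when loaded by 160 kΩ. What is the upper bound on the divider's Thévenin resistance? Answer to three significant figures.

R_th ≤ 15.4 kΩ

Loading drop = R_th/(R_th + R_L) ≤ 0.0880, so R_th ≤ R_L · ε/(1−ε) = 160 kΩ × 0.0880/0.9120 = 15.4 kΩ.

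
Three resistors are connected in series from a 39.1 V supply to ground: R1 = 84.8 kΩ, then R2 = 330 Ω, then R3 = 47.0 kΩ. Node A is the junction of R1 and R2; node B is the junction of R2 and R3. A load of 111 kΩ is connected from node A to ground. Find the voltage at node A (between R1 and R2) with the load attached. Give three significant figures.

V ≈ 11.0 V

Below node A the series string R2+R3 = 47330 Ω sits in parallel with the 111000 Ω load: 33180 Ω.
V_A = 39.1 × 33180/(84800 + 33180) = 11.0 V.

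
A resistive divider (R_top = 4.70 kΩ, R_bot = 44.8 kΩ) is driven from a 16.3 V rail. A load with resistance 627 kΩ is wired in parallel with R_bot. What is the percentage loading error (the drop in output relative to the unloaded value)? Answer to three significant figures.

The divider's output (Thévenin) resistance is R_top‖R_bot = 4.254 kΩ.
Fractional drop under load = R_th/(R_th + R_L) = 4.254 / (4.254 + 627) = 0.006739.
So the output falls by 0.674 %.

0.674 %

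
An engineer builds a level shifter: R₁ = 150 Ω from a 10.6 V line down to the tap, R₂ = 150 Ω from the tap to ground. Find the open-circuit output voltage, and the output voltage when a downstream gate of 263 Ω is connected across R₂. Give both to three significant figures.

Unloaded: 5.30 V; loaded: 4.12 V

Open-circuit: V = 10.6 × 150/(150 + 150) = 5.30 V.
With the load, R₂ becomes R₂‖R_L = 95.52 Ω, so V = 10.6 × 95.52/245.5 = 4.12 V.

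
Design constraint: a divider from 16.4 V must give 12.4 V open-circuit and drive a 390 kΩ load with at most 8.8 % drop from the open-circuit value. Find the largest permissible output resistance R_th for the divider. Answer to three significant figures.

R_th ≤ 37.6 kΩ

Loading drop = R_th/(R_th + R_L) ≤ 0.0880, so R_th ≤ R_L · ε/(1−ε) = 390 kΩ × 0.0880/0.9120 = 37.6 kΩ.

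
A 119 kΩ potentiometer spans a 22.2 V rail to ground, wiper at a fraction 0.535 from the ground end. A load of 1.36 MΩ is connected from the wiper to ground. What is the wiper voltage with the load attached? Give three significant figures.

V ≈ 11.6 V

The wiper splits the pot into (1−α)R = 55.33 kΩ above and αR = 63.67 kΩ below.
Lower section ‖ load = 60.82 kΩ.
V_wiper = 22.2 × 60.82/(55.33 + 60.82) = 11.6 V.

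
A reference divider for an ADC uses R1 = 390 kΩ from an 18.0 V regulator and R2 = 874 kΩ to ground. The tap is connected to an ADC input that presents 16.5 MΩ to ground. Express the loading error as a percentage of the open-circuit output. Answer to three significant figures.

The divider's output (Thévenin) resistance is R1‖R2 = 269.7 kΩ.
Fractional drop under load = R_th/(R_th + R_L) = 269.7 / (269.7 + 16500) = 0.01608.
So the output falls by 1.61 %.

1.61 %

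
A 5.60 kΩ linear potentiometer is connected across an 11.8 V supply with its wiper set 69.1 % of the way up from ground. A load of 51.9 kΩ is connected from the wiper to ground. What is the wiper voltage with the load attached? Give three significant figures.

The wiper splits the pot into (1−α)R = 1.730 kΩ above and αR = 3.870 kΩ below.
Lower section ‖ load = 3.601 kΩ.
V_wiper = 11.8 × 3.601/(1.730 + 3.601) = 7.97 V.

V ≈ 7.97 V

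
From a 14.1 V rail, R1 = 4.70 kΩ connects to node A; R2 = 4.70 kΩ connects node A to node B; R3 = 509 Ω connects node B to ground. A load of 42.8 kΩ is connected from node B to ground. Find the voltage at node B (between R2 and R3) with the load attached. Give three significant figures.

At node B, R3 is in parallel with the load: R3‖R_L = 503.0 Ω.
Below node A the resistance is R2 + (R3‖R_L) = 5203 Ω, so V_A = 14.1 × 5203/9903 = 7.408 V.
Then V_B = V_A × (R3‖R_L)/(R2 + R3‖R_L) = 7.408 × 503.0/5203 = 0.716 V.

V ≈ 0.716 V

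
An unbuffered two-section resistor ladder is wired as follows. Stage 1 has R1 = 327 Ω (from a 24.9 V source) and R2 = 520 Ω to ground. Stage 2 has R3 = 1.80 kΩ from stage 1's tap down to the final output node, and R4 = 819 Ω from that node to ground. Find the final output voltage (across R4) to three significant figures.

Stage 2 presents R3+R4 = 2619 Ω as a load on stage 1's tap.
Stage 1's lower leg becomes R2‖(R3+R4) = 433.9 Ω, so V_mid = 24.9 × 433.9/760.9 = 14.20 V.
Stage 2 is itself unloaded: V_out = V_mid × R4/(R3+R4) = 14.20 × 819/2619 = 4.44 V.

V_out ≈ 4.44 V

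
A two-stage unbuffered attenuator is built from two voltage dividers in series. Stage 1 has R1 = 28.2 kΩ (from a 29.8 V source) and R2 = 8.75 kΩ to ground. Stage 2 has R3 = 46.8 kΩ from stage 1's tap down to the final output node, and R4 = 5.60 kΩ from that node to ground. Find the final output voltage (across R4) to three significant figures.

V_out ≈ 0.669 V

Stage 2 presents R3+R4 = 52.40 kΩ as a load on stage 1's tap.
Stage 1's lower leg becomes R2‖(R3+R4) = 7.498 kΩ, so V_mid = 29.8 × 7.498/35.70 = 6.259 V.
Stage 2 is itself unloaded: V_out = V_mid × R4/(R3+R4) = 6.259 × 5.60/52.40 = 0.669 V.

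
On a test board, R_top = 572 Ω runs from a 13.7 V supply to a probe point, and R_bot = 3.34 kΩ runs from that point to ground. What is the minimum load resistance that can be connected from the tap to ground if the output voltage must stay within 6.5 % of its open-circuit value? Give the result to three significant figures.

Output resistance R_th = R_top‖R_bot = (572 × 3340)/3912 = 488.4 Ω.
The fractional drop is R_th/(R_th + R_L); requiring this ≤ 0.0650 gives R_L ≥ R_th(1/0.0650 − 1) = 488.4 × 14.38 = 7.02 kΩ.

R_L(min) ≈ 7.02 kΩ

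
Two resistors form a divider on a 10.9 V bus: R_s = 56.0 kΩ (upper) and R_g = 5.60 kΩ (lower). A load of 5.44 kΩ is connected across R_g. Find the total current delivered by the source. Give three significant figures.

R_g‖R_L = 2.759 kΩ, so the source sees R_s + R_g‖R_L = 58.76 kΩ.
I = 10.9 V / 58.76 kΩ = 0.186 mA.

I ≈ 0.186 mA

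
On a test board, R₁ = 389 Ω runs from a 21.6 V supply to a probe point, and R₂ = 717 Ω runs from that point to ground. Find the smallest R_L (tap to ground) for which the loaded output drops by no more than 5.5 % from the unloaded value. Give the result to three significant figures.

Output resistance R_th = R₁‖R₂ = (389 × 717)/1106 = 252.2 Ω.
The fractional drop is R_th/(R_th + R_L); requiring this ≤ 0.0550 gives R_L ≥ R_th(1/0.0550 − 1) = 252.2 × 17.18 = 4.33 kΩ.

R_L(min) ≈ 4.33 kΩ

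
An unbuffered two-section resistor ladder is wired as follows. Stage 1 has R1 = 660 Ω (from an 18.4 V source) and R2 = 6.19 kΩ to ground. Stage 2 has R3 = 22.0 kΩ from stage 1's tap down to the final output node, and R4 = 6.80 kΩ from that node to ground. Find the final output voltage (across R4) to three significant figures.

V_out ≈ 3.85 V

Stage 2 presents R3+R4 = 28800 Ω as a load on stage 1's tap.
Stage 1's lower leg becomes R2‖(R3+R4) = 5095 Ω, so V_mid = 18.4 × 5095/5755 = 16.29 V.
Stage 2 is itself unloaded: V_out = V_mid × R4/(R3+R4) = 16.29 × 6800/28800 = 3.85 V.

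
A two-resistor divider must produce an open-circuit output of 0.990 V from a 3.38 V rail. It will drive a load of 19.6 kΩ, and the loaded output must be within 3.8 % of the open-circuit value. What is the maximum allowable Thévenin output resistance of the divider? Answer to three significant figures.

Loading drop = R_th/(R_th + R_L) ≤ 0.0380, so R_th ≤ R_L · ε/(1−ε) = 19.6 kΩ × 0.0380/0.9620 = 774 Ω.

R_th ≤ 774 Ω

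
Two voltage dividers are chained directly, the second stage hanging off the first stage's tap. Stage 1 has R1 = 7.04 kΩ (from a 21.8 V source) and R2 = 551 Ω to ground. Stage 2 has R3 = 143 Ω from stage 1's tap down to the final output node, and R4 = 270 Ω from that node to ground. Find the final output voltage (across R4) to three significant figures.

Stage 2 presents R3+R4 = 413.0 Ω as a load on stage 1's tap.
Stage 1's lower leg becomes R2‖(R3+R4) = 236.1 Ω, so V_mid = 21.8 × 236.1/7276 = 0.7073 V.
Stage 2 is itself unloaded: V_out = V_mid × R4/(R3+R4) = 0.7073 × 270/413.0 = 0.462 V.

V_out ≈ 0.462 V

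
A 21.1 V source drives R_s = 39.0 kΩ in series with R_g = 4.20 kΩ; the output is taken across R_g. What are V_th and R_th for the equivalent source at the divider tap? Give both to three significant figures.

V_th is the open-circuit tap voltage: 21.1 × 4.20/(39.0 + 4.20) = 2.05 V.
With the supply zeroed, R_s and R_g appear in parallel from the tap: R_th = R_s‖R_g = (39.0 × 4.20)/43.20 = 3.79 kΩ.

V_th = 2.05 V, R_th = 3.79 kΩ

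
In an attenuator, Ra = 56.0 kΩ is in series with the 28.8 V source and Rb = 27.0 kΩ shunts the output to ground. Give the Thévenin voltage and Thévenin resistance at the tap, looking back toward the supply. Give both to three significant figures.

V_th = 9.37 V, R_th = 18.2 kΩ

V_th is the open-circuit tap voltage: 28.8 × 27.0/(56.0 + 27.0) = 9.37 V.
With the supply zeroed, Ra and Rb appear in parallel from the tap: R_th = Ra‖Rb = (56.0 × 27.0)/83.00 = 18.2 kΩ.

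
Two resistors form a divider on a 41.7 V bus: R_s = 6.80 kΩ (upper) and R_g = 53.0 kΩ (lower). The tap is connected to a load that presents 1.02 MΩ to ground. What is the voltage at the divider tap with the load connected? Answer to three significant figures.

The load sits in parallel with R_g: R_g‖R_L = (53.0 × 1020) / (53.0 + 1020) = 50.38 kΩ.
V_out = 41.7 × 50.38 / (6.80 + 50.38) = 41.7 × 50.38/57.18 = 36.7 V.
(Unloaded it would have been 37.0 V.)

V_out ≈ 36.7 V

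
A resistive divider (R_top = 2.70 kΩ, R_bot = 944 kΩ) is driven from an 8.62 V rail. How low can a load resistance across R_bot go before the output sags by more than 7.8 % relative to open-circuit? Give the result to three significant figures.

R_L(min) ≈ 31.8 kΩ

Output resistance R_th = R_top‖R_bot = (2.70 × 944)/946.7 = 2.692 kΩ.
The fractional drop is R_th/(R_th + R_L); requiring this ≤ 0.0780 gives R_L ≥ R_th(1/0.0780 − 1) = 2.692 × 11.82 = 31.8 kΩ.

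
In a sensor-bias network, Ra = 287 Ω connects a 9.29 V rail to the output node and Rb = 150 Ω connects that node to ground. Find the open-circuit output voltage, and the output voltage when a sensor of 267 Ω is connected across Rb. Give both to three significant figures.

Unloaded: 3.19 V; loaded: 2.33 V

Open-circuit: V = 9.29 × 150/(287 + 150) = 3.19 V.
With the load, Rb becomes Rb‖R_L = 96.04 Ω, so V = 9.29 × 96.04/383.0 = 2.33 V.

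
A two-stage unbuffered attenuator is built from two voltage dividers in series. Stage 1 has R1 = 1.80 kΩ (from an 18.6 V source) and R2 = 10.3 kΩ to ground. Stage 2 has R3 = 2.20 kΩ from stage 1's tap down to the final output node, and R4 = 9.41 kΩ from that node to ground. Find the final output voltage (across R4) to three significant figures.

Stage 2 presents R3+R4 = 11.61 kΩ as a load on stage 1's tap.
Stage 1's lower leg becomes R2‖(R3+R4) = 5.458 kΩ, so V_mid = 18.6 × 5.458/7.258 = 13.99 V.
Stage 2 is itself unloaded: V_out = V_mid × R4/(R3+R4) = 13.99 × 9.41/11.61 = 11.3 V.

V_out ≈ 11.3 V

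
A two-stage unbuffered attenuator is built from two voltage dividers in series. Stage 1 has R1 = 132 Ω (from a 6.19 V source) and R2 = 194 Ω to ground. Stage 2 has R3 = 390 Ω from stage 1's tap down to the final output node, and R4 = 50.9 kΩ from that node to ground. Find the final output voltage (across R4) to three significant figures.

V_out ≈ 3.65 V

Stage 2 presents R3+R4 = 51290 Ω as a load on stage 1's tap.
Stage 1's lower leg becomes R2‖(R3+R4) = 193.3 Ω, so V_mid = 6.19 × 193.3/325.3 = 3.678 V.
Stage 2 is itself unloaded: V_out = V_mid × R4/(R3+R4) = 3.678 × 50900/51290 = 3.65 V.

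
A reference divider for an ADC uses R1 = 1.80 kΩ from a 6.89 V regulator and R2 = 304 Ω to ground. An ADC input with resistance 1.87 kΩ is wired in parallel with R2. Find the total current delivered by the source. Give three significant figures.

R2‖R_L = 261.5 Ω, so the source sees R1 + R2‖R_L = 2061 Ω.
I = 6.89 V / 2061 Ω = 3.34 mA.

I ≈ 3.34 mA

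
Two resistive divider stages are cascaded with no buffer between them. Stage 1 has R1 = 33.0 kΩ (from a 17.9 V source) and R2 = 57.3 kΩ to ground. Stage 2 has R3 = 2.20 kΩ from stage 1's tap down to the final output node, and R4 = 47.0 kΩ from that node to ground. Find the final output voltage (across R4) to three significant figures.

Stage 2 presents R3+R4 = 49.20 kΩ as a load on stage 1's tap.
Stage 1's lower leg becomes R2‖(R3+R4) = 26.47 kΩ, so V_mid = 17.9 × 26.47/59.47 = 7.967 V.
Stage 2 is itself unloaded: V_out = V_mid × R4/(R3+R4) = 7.967 × 47.0/49.20 = 7.61 V.

V_out ≈ 7.61 V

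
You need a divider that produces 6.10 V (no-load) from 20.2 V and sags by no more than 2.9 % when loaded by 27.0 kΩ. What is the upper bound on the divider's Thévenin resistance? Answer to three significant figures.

R_th ≤ 806 Ω

Loading drop = R_th/(R_th + R_L) ≤ 0.0290, so R_th ≤ R_L · ε/(1−ε) = 27.0 kΩ × 0.0290/0.9710 = 806 Ω.
(Any R1, R2 with R2/(R1+R2) = 0.302 and R1‖R2 ≤ 806 Ω will meet the spec.)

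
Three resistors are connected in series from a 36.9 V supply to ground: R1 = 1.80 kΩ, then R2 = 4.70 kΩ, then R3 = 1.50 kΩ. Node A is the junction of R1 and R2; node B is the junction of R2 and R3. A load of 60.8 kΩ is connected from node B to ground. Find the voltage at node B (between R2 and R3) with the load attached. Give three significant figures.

At node B, R3 is in parallel with the load: R3‖R_L = 1.464 kΩ.
Below node A the resistance is R2 + (R3‖R_L) = 6.164 kΩ, so V_A = 36.9 × 6.164/7.964 = 28.56 V.
Then V_B = V_A × (R3‖R_L)/(R2 + R3‖R_L) = 28.56 × 1.464/6.164 = 6.78 V.

V ≈ 6.78 V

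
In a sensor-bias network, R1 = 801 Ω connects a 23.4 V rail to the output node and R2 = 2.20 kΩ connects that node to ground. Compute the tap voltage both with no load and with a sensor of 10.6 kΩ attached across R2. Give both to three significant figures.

Open-circuit: V = 23.4 × 2200/(801 + 2200) = 17.2 V.
With the load, R2 becomes R2‖R_L = 1822 Ω, so V = 23.4 × 1822/2623 = 16.3 V.

Unloaded: 17.2 V; loaded: 16.3 V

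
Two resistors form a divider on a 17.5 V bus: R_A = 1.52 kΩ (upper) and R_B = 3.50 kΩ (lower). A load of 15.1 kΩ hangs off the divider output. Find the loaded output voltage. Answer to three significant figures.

The load sits in parallel with R_B: R_B‖R_L = (3.50 × 15.1) / (3.50 + 15.1) = 2.841 kΩ.
V_out = 17.5 × 2.841 / (1.52 + 2.841) = 17.5 × 2.841/4.361 = 11.4 V.
(Unloaded it would have been 12.2 V.)

V_out ≈ 11.4 V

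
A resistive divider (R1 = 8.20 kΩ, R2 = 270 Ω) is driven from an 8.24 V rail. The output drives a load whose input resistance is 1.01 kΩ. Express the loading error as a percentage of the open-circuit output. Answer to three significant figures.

20.6 %

Unloaded V = 8.24 × 270/8470 = 0.2627 V.
Loaded: R2‖R_L = 213.0 Ω, giving V = 8.24 × 213.0/8413 = 0.2087 V.
Drop = (0.2627 − 0.2087) / 0.2627 = 20.6 %.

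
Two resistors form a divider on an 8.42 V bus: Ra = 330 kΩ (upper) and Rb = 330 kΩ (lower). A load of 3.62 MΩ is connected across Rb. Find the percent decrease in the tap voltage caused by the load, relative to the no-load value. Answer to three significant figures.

The divider's output (Thévenin) resistance is Ra‖Rb = 165.0 kΩ.
Fractional drop under load = R_th/(R_th + R_L) = 165.0 / (165.0 + 3620) = 0.04359.
So the output falls by 4.36 %.

4.36 %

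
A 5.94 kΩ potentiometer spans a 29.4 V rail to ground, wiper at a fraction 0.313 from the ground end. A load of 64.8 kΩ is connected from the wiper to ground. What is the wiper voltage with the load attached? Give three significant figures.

V ≈ 9.02 V

The wiper splits the pot into (1−α)R = 4.081 kΩ above and αR = 1.859 kΩ below.
Lower section ‖ load = 1.807 kΩ.
V_wiper = 29.4 × 1.807/(4.081 + 1.807) = 9.02 V.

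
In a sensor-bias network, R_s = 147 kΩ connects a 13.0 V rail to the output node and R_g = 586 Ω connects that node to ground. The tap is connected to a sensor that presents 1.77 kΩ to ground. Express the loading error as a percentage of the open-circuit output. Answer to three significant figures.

The divider's output (Thévenin) resistance is R_s‖R_g = 583.7 Ω.
Fractional drop under load = R_th/(R_th + R_L) = 583.7 / (583.7 + 1770) = 0.2480.
So the output falls by 24.8 %.

24.8 %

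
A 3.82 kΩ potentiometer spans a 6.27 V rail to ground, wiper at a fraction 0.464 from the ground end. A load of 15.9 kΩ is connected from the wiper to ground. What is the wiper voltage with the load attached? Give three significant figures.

The wiper splits the pot into (1−α)R = 2.048 kΩ above and αR = 1.772 kΩ below.
Lower section ‖ load = 1.595 kΩ.
V_wiper = 6.27 × 1.595/(2.048 + 1.595) = 2.75 V.

V ≈ 2.75 V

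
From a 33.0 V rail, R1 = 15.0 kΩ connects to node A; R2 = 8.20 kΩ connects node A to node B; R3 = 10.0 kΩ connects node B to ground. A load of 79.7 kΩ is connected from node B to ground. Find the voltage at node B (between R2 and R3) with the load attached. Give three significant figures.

At node B, R3 is in parallel with the load: R3‖R_L = 8.885 kΩ.
Below node A the resistance is R2 + (R3‖R_L) = 17.09 kΩ, so V_A = 33.0 × 17.09/32.09 = 17.57 V.
Then V_B = V_A × (R3‖R_L)/(R2 + R3‖R_L) = 17.57 × 8.885/17.09 = 9.14 V.

V ≈ 9.14 V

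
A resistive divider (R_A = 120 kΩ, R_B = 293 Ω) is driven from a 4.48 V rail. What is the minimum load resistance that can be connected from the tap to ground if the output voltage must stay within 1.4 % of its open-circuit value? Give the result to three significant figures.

Output resistance R_th = R_A‖R_B = (120000 × 293)/120300 = 292.3 Ω.
The fractional drop is R_th/(R_th + R_L); requiring this ≤ 0.0140 gives R_L ≥ R_th(1/0.0140 − 1) = 292.3 × 70.43 = 20.6 kΩ.

R_L(min) ≈ 20.6 kΩ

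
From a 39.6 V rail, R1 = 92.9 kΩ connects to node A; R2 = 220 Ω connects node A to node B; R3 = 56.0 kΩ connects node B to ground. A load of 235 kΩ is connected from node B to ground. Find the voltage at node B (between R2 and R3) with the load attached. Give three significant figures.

At node B, R3 is in parallel with the load: R3‖R_L = 45220 Ω.
Below node A the resistance is R2 + (R3‖R_L) = 45440 Ω, so V_A = 39.6 × 45440/138300 = 13.01 V.
Then V_B = V_A × (R3‖R_L)/(R2 + R3‖R_L) = 13.01 × 45220/45440 = 12.9 V.

V ≈ 12.9 V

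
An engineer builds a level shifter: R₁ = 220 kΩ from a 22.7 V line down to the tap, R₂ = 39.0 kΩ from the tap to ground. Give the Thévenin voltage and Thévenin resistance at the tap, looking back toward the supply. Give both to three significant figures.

V_th is the open-circuit tap voltage: 22.7 × 39.0/(220 + 39.0) = 3.42 V.
With the supply zeroed, R₁ and R₂ appear in parallel from the tap: R_th = R₁‖R₂ = (220 × 39.0)/259.0 = 33.1 kΩ.

V_th = 3.42 V, R_th = 33.1 kΩ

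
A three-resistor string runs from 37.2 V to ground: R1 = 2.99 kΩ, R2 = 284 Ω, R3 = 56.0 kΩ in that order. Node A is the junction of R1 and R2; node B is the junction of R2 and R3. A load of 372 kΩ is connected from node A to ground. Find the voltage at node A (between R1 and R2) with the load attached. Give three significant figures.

Below node A the series string R2+R3 = 56280 Ω sits in parallel with the 372000 Ω load: 48890 Ω.
V_A = 37.2 × 48890/(2990 + 48890) = 35.1 V.

V ≈ 35.1 V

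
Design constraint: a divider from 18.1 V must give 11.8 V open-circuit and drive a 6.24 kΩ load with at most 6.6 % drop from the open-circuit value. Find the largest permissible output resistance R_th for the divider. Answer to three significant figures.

R_th ≤ 441 Ω

Loading drop = R_th/(R_th + R_L) ≤ 0.0660, so R_th ≤ R_L · ε/(1−ε) = 6.24 kΩ × 0.0660/0.9340 = 441 Ω.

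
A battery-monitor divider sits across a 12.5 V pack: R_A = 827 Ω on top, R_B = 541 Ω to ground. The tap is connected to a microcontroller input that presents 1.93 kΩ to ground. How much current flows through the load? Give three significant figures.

I_L ≈ 2.19 mA

R_B‖R_L = 422.6 Ω; V_out = 12.5 × 422.6/1250 = 4.227 V.
I_L = V_out / R_L = 4.227 / 1.93 kΩ = 2.19 mA.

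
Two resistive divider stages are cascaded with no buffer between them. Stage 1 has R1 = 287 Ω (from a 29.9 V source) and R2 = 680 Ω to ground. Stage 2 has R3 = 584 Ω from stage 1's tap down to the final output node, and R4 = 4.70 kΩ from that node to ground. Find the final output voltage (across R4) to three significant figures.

V_out ≈ 18.0 V

Stage 2 presents R3+R4 = 5284 Ω as a load on stage 1's tap.
Stage 1's lower leg becomes R2‖(R3+R4) = 602.5 Ω, so V_mid = 29.9 × 602.5/889.5 = 20.25 V.
Stage 2 is itself unloaded: V_out = V_mid × R4/(R3+R4) = 20.25 × 4700/5284 = 18.0 V.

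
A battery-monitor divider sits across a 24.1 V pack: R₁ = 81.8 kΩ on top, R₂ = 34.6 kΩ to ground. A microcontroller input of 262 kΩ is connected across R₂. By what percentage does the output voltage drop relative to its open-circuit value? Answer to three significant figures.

8.49 %

The divider's output (Thévenin) resistance is R₁‖R₂ = 24.32 kΩ.
Fractional drop under load = R_th/(R_th + R_L) = 24.32 / (24.32 + 262) = 0.08492.
So the output falls by 8.49 %.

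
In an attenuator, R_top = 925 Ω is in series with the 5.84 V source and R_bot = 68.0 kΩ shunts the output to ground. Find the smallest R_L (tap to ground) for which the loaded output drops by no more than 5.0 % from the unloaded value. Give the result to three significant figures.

R_L(min) ≈ 17.3 kΩ

Output resistance R_th = R_top‖R_bot = (925 × 68000)/68920 = 912.6 Ω.
The fractional drop is R_th/(R_th + R_L); requiring this ≤ 0.0500 gives R_L ≥ R_th(1/0.0500 − 1) = 912.6 × 19.00 = 17.3 kΩ.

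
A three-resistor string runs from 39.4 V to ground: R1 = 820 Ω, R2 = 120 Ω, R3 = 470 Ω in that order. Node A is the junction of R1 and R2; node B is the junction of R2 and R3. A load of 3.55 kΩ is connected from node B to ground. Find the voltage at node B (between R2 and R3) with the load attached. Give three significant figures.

V ≈ 12.1 V

At node B, R3 is in parallel with the load: R3‖R_L = 415.0 Ω.
Below node A the resistance is R2 + (R3‖R_L) = 535.0 Ω, so V_A = 39.4 × 535.0/1355 = 15.56 V.
Then V_B = V_A × (R3‖R_L)/(R2 + R3‖R_L) = 15.56 × 415.0/535.0 = 12.1 V.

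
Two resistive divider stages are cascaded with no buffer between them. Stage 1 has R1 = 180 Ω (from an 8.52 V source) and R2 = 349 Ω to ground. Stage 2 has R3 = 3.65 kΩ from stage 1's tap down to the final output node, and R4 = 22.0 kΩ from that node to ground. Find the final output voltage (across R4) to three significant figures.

V_out ≈ 4.80 V

Stage 2 presents R3+R4 = 25650 Ω as a load on stage 1's tap.
Stage 1's lower leg becomes R2‖(R3+R4) = 344.3 Ω, so V_mid = 8.52 × 344.3/524.3 = 5.595 V.
Stage 2 is itself unloaded: V_out = V_mid × R4/(R3+R4) = 5.595 × 22000/25650 = 4.80 V.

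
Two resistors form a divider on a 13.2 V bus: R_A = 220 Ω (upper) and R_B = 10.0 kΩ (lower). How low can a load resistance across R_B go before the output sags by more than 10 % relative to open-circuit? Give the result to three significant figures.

R_L(min) ≈ 1.94 kΩ

Output resistance R_th = R_A‖R_B = (220 × 10000)/10220 = 215.3 Ω.
The fractional drop is R_th/(R_th + R_L); requiring this ≤ 0.100 gives R_L ≥ R_th(1/0.100 − 1) = 215.3 × 9.000 = 1.94 kΩ.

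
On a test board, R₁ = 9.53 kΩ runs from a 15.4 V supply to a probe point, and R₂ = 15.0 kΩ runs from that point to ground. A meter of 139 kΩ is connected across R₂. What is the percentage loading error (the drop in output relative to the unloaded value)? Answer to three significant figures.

The divider's output (Thévenin) resistance is R₁‖R₂ = 5.828 kΩ.
Fractional drop under load = R_th/(R_th + R_L) = 5.828 / (5.828 + 139) = 0.04024.
So the output falls by 4.02 %.

4.02 %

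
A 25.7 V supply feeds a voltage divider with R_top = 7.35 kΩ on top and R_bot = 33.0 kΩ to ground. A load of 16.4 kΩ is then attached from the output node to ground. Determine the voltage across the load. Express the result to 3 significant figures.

V_out ≈ 15.4 V

The load sits in parallel with R_bot: R_bot‖R_L = (33.0 × 16.4) / (33.0 + 16.4) = 10.96 kΩ.
V_out = 25.7 × 10.96 / (7.35 + 10.96) = 25.7 × 10.96/18.31 = 15.4 V.
(Unloaded it would have been 21.0 V.)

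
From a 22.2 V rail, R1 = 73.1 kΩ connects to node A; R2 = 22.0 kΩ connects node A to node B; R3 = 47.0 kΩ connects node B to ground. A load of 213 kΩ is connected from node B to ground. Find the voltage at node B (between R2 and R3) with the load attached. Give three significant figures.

At node B, R3 is in parallel with the load: R3‖R_L = 38.50 kΩ.
Below node A the resistance is R2 + (R3‖R_L) = 60.50 kΩ, so V_A = 22.2 × 60.50/133.6 = 10.05 V.
Then V_B = V_A × (R3‖R_L)/(R2 + R3‖R_L) = 10.05 × 38.50/60.50 = 6.40 V.

V ≈ 6.40 V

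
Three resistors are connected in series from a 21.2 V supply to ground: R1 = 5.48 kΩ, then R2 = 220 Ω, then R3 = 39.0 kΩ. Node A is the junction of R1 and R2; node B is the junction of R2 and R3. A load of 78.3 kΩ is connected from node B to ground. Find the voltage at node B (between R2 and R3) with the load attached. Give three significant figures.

At node B, R3 is in parallel with the load: R3‖R_L = 26030 Ω.
Below node A the resistance is R2 + (R3‖R_L) = 26250 Ω, so V_A = 21.2 × 26250/31730 = 17.54 V.
Then V_B = V_A × (R3‖R_L)/(R2 + R3‖R_L) = 17.54 × 26030/26250 = 17.4 V.

V ≈ 17.4 V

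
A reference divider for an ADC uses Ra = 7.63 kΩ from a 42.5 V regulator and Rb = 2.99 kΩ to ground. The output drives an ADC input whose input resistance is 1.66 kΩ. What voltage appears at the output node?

The load sits in parallel with Rb: Rb‖R_L = (2.99 × 1.66) / (2.99 + 1.66) = 1.067 kΩ.
V_out = 42.5 × 1.067 / (7.63 + 1.067) = 42.5 × 1.067/8.697 = 5.22 V.

V_out ≈ 5.22 V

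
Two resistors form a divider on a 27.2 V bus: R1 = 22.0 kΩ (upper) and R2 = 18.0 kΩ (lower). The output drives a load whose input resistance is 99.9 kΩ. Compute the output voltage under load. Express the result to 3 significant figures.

The load sits in parallel with R2: R2‖R_L = (18.0 × 99.9) / (18.0 + 99.9) = 15.25 kΩ.
V_out = 27.2 × 15.25 / (22.0 + 15.25) = 27.2 × 15.25/37.25 = 11.1 V.

V_out ≈ 11.1 V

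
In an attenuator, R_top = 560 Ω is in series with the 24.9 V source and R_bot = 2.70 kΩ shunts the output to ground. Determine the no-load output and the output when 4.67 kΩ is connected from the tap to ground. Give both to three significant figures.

Unloaded: 20.6 V; loaded: 18.8 V

Open-circuit: V = 24.9 × 2700/(560 + 2700) = 20.6 V.
With the load, R_bot becomes R_bot‖R_L = 1711 Ω, so V = 24.9 × 1711/2271 = 18.8 V.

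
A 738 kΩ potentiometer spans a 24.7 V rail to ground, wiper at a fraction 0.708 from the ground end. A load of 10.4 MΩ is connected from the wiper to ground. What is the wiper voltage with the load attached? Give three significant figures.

The wiper splits the pot into (1−α)R = 215.5 kΩ above and αR = 522.5 kΩ below.
Lower section ‖ load = 497.5 kΩ.
V_wiper = 24.7 × 497.5/(215.5 + 497.5) = 17.2 V.

V ≈ 17.2 V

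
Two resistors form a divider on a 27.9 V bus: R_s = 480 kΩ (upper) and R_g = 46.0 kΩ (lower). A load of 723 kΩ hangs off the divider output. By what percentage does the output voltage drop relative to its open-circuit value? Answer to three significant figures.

The divider's output (Thévenin) resistance is R_s‖R_g = 41.98 kΩ.
Fractional drop under load = R_th/(R_th + R_L) = 41.98 / (41.98 + 723) = 0.05487.
So the output falls by 5.49 %.

5.49 %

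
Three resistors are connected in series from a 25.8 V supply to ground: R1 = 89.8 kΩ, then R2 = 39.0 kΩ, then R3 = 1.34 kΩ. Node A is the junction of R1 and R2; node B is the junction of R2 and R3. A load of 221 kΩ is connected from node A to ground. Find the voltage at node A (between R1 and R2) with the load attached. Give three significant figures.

Below node A the series string R2+R3 = 40.34 kΩ sits in parallel with the 221 kΩ load: 34.11 kΩ.
V_A = 25.8 × 34.11/(89.8 + 34.11) = 7.10 V.

V ≈ 7.10 V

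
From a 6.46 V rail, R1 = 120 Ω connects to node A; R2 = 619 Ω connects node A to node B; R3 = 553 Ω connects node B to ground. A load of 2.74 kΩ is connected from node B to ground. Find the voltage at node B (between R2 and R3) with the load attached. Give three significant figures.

V ≈ 2.48 V

At node B, R3 is in parallel with the load: R3‖R_L = 460.1 Ω.
Below node A the resistance is R2 + (R3‖R_L) = 1079 Ω, so V_A = 6.46 × 1079/1199 = 5.814 V.
Then V_B = V_A × (R3‖R_L)/(R2 + R3‖R_L) = 5.814 × 460.1/1079 = 2.48 V.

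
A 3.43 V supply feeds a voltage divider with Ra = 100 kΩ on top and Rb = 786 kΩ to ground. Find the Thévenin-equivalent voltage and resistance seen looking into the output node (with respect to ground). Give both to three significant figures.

V_th is the open-circuit tap voltage: 3.43 × 786/(100 + 786) = 3.04 V.
With the supply zeroed, Ra and Rb appear in parallel from the tap: R_th = Ra‖Rb = (100 × 786)/886.0 = 88.7 kΩ.

V_th = 3.04 V, R_th = 88.7 kΩ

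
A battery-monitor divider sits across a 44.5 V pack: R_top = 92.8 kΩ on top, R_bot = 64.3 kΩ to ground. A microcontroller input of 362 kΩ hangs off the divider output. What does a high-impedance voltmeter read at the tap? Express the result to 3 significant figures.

The load sits in parallel with R_bot: R_bot‖R_L = (64.3 × 362) / (64.3 + 362) = 54.60 kΩ.
V_out = 44.5 × 54.60 / (92.8 + 54.60) = 44.5 × 54.60/147.4 = 16.5 V.
(Unloaded it would have been 18.2 V.)

V_out ≈ 16.5 V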